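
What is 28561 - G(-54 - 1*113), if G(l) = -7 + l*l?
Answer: 679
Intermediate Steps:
G(l) = -7 + l²
28561 - G(-54 - 1*113) = 28561 - (-7 + (-54 - 1*113)²) = 28561 - (-7 + (-54 - 113)²) = 28561 - (-7 + (-167)²) = 28561 - (-7 + 27889) = 28561 - 1*27882 = 28561 - 27882 = 679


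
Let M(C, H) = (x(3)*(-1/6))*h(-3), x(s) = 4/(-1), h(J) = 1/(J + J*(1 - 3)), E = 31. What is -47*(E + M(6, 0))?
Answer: -13207/9 ≈ -1467.4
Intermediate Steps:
h(J) = -1/J (h(J) = 1/(J + J*(-2)) = 1/(J - 2*J) = 1/(-J) = -1/J)
x(s) = -4 (x(s) = 4*(-1) = -4)
M(C, H) = 2/9 (M(C, H) = (-(-4)/6)*(-1/(-3)) = (-(-4)/6)*(-1*(-1/3)) = -4*(-1/6)*(1/3) = (2/3)*(1/3) = 2/9)
-47*(E + M(6, 0)) = -47*(31 + 2/9) = -47*281/9 = -13207/9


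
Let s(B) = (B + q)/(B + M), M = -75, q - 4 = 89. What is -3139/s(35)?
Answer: 15695/16 ≈ 980.94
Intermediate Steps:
q = 93 (q = 4 + 89 = 93)
s(B) = (93 + B)/(-75 + B) (s(B) = (B + 93)/(B - 75) = (93 + B)/(-75 + B))
-3139/s(35) = -3139*(-75 + 35)/(93 + 35) = -3139/(128/(-40)) = -3139/((-1/40*128)) = -3139/(-16/5) = -3139*(-5/16) = 15695/16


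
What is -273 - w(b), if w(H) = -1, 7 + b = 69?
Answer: -272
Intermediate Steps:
b = 62 (b = -7 + 69 = 62)
-273 - w(b) = -273 - 1*(-1) = -273 + 1 = -272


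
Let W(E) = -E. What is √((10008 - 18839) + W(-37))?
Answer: I*√8794 ≈ 93.776*I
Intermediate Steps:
√((10008 - 18839) + W(-37)) = √((10008 - 18839) - 1*(-37)) = √(-8831 + 37) = √(-8794) = I*√8794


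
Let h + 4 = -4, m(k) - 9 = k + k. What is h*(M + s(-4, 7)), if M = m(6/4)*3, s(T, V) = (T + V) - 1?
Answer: -304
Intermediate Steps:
m(k) = 9 + 2*k (m(k) = 9 + (k + k) = 9 + 2*k)
s(T, V) = -1 + T + V
h = -8 (h = -4 - 4 = -8)
M = 36 (M = (9 + 2*(6/4))*3 = (9 + 2*(6*(¼)))*3 = (9 + 2*(3/2))*3 = (9 + 3)*3 = 12*3 = 36)
h*(M + s(-4, 7)) = -8*(36 + (-1 - 4 + 7)) = -8*(36 + 2) = -8*38 = -304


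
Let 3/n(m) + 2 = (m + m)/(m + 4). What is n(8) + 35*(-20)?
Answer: -1409/2 ≈ -704.50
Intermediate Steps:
n(m) = 3/(-2 + 2*m/(4 + m)) (n(m) = 3/(-2 + (m + m)/(m + 4)) = 3/(-2 + (2*m)/(4 + m)) = 3/(-2 + 2*m/(4 + m)))
n(8) + 35*(-20) = (-3/2 - 3/8*8) + 35*(-20) = (-3/2 - 3) - 700 = -9/2 - 700 = -1409/2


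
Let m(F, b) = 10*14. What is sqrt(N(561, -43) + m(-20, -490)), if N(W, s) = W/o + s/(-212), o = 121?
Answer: sqrt(196916995)/1166 ≈ 12.035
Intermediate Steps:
m(F, b) = 140
N(W, s) = -s/212 + W/121 (N(W, s) = W/121 + s/(-212) = W*(1/121) + s*(-1/212) = W/121 - s/212 = -s/212 + W/121)
sqrt(N(561, -43) + m(-20, -490)) = sqrt((-1/212*(-43) + (1/121)*561) + 140) = sqrt((43/212 + 51/11) + 140) = sqrt(11285/2332 + 140) = sqrt(337765/2332) = sqrt(196916995)/1166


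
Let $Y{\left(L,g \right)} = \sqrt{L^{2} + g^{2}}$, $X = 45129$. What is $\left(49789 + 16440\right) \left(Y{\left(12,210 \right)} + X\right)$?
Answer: $2988848541 + 397374 \sqrt{1229} \approx 3.0028 \cdot 10^{9}$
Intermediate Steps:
$\left(49789 + 16440\right) \left(Y{\left(12,210 \right)} + X\right) = \left(49789 + 16440\right) \left(\sqrt{12^{2} + 210^{2}} + 45129\right) = 66229 \left(\sqrt{144 + 44100} + 45129\right) = 66229 \left(\sqrt{44244} + 45129\right) = 66229 \left(6 \sqrt{1229} + 45129\right) = 66229 \left(45129 + 6 \sqrt{1229}\right) = 2988848541 + 397374 \sqrt{1229}$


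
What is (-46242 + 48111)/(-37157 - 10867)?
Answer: -623/16008 ≈ -0.038918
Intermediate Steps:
(-46242 + 48111)/(-37157 - 10867) = 1869/(-48024) = 1869*(-1/48024) = -623/16008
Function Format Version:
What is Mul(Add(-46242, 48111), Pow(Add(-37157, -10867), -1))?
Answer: Rational(-623, 16008) ≈ -0.038918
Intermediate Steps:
Mul(Add(-46242, 48111), Pow(Add(-37157, -10867), -1)) = Mul(1869, Pow(-48024, -1)) = Mul(1869, Rational(-1, 48024)) = Rational(-623, 16008)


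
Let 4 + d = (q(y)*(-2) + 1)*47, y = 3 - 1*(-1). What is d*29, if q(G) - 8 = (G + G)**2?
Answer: -195025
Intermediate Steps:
y = 4 (y = 3 + 1 = 4)
q(G) = 8 + 4*G**2 (q(G) = 8 + (G + G)**2 = 8 + (2*G)**2 = 8 + 4*G**2)
d = -6725 (d = -4 + ((8 + 4*4**2)*(-2) + 1)*47 = -4 + ((8 + 4*16)*(-2) + 1)*47 = -4 + ((8 + 64)*(-2) + 1)*47 = -4 + (72*(-2) + 1)*47 = -4 + (-144 + 1)*47 = -4 - 143*47 = -4 - 6721 = -6725)
d*29 = -6725*29 = -195025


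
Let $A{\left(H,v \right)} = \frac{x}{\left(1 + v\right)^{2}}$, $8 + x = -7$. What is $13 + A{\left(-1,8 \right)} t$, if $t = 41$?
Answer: $\frac{146}{27} \approx 5.4074$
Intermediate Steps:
$x = -15$ ($x = -8 - 7 = -15$)
$A{\left(H,v \right)} = - \frac{15}{\left(1 + v\right)^{2}}$
$13 + A{\left(-1,8 \right)} t = 13 + - \frac{15}{\left(1 + 8\right)^{2}} \cdot 41 = 13 + - \frac{15}{81} \cdot 41 = 13 + \left(-15\right) \frac{1}{81} \cdot 41 = 13 - \frac{205}{27} = \frac{146}{27}$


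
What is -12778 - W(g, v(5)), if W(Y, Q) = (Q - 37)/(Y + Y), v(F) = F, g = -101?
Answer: -1290594/101 ≈ -12778.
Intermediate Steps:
W(Y, Q) = (-37 + Q)/(2*Y) (W(Y, Q) = (-37 + Q)/((2*Y)) = (-37 + Q)*(1/(2*Y)) = (-37 + Q)/(2*Y))
-12778 - W(g, v(5)) = -12778 - (-37 + 5)/(2*(-101)) = -12778 - (-1)*(-32)/(2*101) = -12778 - 1*16/101 = -12778 - 16/101 = -1290594/101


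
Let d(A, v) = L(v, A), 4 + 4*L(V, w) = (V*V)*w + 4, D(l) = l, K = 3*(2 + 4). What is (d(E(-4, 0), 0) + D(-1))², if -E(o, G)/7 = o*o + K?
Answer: 1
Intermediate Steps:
K = 18 (K = 3*6 = 18)
E(o, G) = -126 - 7*o² (E(o, G) = -7*(o*o + 18) = -7*(o² + 18) = -7*(18 + o²) = -126 - 7*o²)
L(V, w) = w*V²/4 (L(V, w) = -1 + ((V*V)*w + 4)/4 = -1 + (V²*w + 4)/4 = -1 + (w*V² + 4)/4 = -1 + (4 + w*V²)/4 = -1 + (1 + w*V²/4) = w*V²/4)
d(A, v) = A*v²/4
(d(E(-4, 0), 0) + D(-1))² = ((¼)*(-126 - 7*(-4)²)*0² - 1)² = ((¼)*(-126 - 7*16)*0 - 1)² = ((¼)*(-126 - 112)*0 - 1)² = ((¼)*(-238)*0 - 1)² = (0 - 1)² = (-1)² = 1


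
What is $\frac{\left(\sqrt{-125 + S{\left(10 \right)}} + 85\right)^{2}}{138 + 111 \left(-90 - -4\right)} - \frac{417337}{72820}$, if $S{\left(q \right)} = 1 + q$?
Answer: $- \frac{1111032379}{171272640} - \frac{85 i \sqrt{114}}{4704} \approx -6.4869 - 0.19293 i$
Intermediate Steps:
$\frac{\left(\sqrt{-125 + S{\left(10 \right)}} + 85\right)^{2}}{138 + 111 \left(-90 - -4\right)} - \frac{417337}{72820} = \frac{\left(\sqrt{-125 + \left(1 + 10\right)} + 85\right)^{2}}{138 + 111 \left(-90 - -4\right)} - \frac{417337}{72820} = \frac{\left(\sqrt{-125 + 11} + 85\right)^{2}}{138 + 111 \left(-90 + 4\right)} - \frac{417337}{72820} = \frac{\left(\sqrt{-114} + 85\right)^{2}}{138 + 111 \left(-86\right)} - \frac{417337}{72820} = \frac{\left(i \sqrt{114} + 85\right)^{2}}{138 - 9546} - \frac{417337}{72820} = \frac{\left(85 + i \sqrt{114}\right)^{2}}{-9408} - \frac{417337}{72820} = \left(85 + i \sqrt{114}\right)^{2} \left(- \frac{1}{9408}\right) - \frac{417337}{72820} = - \frac{\left(85 + i \sqrt{114}\right)^{2}}{9408} - \frac{417337}{72820} = - \frac{417337}{72820} - \frac{\left(85 + i \sqrt{114}\right)^{2}}{9408}$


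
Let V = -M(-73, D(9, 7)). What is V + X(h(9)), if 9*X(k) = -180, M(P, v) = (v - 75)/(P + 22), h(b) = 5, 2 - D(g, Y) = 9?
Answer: -1102/51 ≈ -21.608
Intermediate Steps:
D(g, Y) = -7 (D(g, Y) = 2 - 1*9 = 2 - 9 = -7)
M(P, v) = (-75 + v)/(22 + P)
X(k) = -20 (X(k) = (⅑)*(-180) = -20)
V = -82/51 (V = -(-75 - 7)/(22 - 73) = -(-82)/(-51) = -(-1)*(-82)/51 = -1*82/51 = -82/51 ≈ -1.6078)
V + X(h(9)) = -82/51 - 20 = -1102/51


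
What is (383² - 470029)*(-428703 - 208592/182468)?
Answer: 6323300705322660/45617 ≈ 1.3862e+11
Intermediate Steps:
(383² - 470029)*(-428703 - 208592/182468) = (146689 - 470029)*(-428703 - 208592*1/182468) = -323340*(-428703 - 52148/45617) = -323340*(-19556196899/45617) = 6323300705322660/45617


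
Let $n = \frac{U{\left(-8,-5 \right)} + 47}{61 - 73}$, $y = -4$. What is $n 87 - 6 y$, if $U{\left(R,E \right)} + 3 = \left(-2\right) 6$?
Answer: $-208$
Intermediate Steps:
$U{\left(R,E \right)} = -15$ ($U{\left(R,E \right)} = -3 - 12 = -15$)
$n = - \frac{8}{3}$ ($n = \frac{-15 + 47}{61 - 73} = \frac{32}{-12} = 32 \left(- \frac{1}{12}\right) = - \frac{8}{3} \approx -2.6667$)
$n 87 - 6 y = \left(- \frac{8}{3}\right) 87 - -24 = -232 + 24 = -208$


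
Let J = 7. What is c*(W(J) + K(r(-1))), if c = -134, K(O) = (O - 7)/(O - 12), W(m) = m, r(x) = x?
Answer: -13266/13 ≈ -1020.5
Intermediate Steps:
K(O) = (-7 + O)/(-12 + O)
c*(W(J) + K(r(-1))) = -134*(7 + (-7 - 1)/(-12 - 1)) = -134*(7 - 8/(-13)) = -134*(7 - 1/13*(-8)) = -134*(7 + 8/13) = -134*99/13 = -13266/13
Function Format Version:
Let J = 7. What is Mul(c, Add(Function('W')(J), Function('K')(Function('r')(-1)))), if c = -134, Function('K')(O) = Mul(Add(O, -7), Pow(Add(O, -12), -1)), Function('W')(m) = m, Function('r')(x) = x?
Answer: Rational(-13266, 13) ≈ -1020.5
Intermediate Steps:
Function('K')(O) = Mul(Pow(Add(-12, O), -1), Add(-7, O)) (Function('K')(O) = Mul(Add(-7, O), Pow(Add(-12, O), -1)) = Mul(Pow(Add(-12, O), -1), Add(-7, O)))
Mul(c, Add(Function('W')(J), Function('K')(Function('r')(-1)))) = Mul(-134, Add(7, Mul(Pow(Add(-12, -1), -1), Add(-7, -1)))) = Mul(-134, Add(7, Mul(Pow(-13, -1), -8))) = Mul(-134, Add(7, Mul(Rational(-1, 13), -8))) = Mul(-134, Add(7, Rational(8, 13))) = Mul(-134, Rational(99, 13)) = Rational(-13266, 13)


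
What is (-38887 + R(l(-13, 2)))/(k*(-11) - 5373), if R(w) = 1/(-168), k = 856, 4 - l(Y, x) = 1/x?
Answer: 6533017/2484552 ≈ 2.6295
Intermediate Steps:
l(Y, x) = 4 - 1/x
R(w) = -1/168
(-38887 + R(l(-13, 2)))/(k*(-11) - 5373) = (-38887 - 1/168)/(856*(-11) - 5373) = -6533017/(168*(-9416 - 5373)) = -6533017/168/(-14789) = -6533017/168*(-1/14789) = 6533017/2484552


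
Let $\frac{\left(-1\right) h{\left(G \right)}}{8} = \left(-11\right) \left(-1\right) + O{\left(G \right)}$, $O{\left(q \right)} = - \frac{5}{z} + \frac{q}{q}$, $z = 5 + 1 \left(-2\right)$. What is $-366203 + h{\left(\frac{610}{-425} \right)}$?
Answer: $- \frac{1098857}{3} \approx -3.6629 \cdot 10^{5}$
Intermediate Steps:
$z = 3$ ($z = 5 - 2 = 3$)
$O{\left(q \right)} = - \frac{2}{3}$ ($O{\left(q \right)} = - \frac{5}{3} + \frac{q}{q} = \left(-5\right) \frac{1}{3} + 1 = - \frac{5}{3} + 1 = - \frac{2}{3}$)
$h{\left(G \right)} = - \frac{248}{3}$ ($h{\left(G \right)} = - 8 \left(\left(-11\right) \left(-1\right) - \frac{2}{3}\right) = - 8 \left(11 - \frac{2}{3}\right) = \left(-8\right) \frac{31}{3} = - \frac{248}{3}$)
$-366203 + h{\left(\frac{610}{-425} \right)} = -366203 - \frac{248}{3} = - \frac{1098857}{3}$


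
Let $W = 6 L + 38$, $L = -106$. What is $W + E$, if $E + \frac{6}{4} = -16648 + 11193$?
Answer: $- \frac{12109}{2} \approx -6054.5$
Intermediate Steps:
$W = -598$ ($W = 6 \left(-106\right) + 38 = -636 + 38 = -598$)
$E = - \frac{10913}{2}$ ($E = - \frac{3}{2} + \left(-16648 + 11193\right) = - \frac{3}{2} - 5455 = - \frac{10913}{2} \approx -5456.5$)
$W + E = -598 - \frac{10913}{2} = - \frac{12109}{2}$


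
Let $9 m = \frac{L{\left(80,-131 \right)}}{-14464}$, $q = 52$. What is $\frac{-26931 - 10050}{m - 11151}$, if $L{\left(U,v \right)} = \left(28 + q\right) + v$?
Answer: $\frac{1604679552}{483864175} \approx 3.3164$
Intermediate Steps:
$L{\left(U,v \right)} = 80 + v$ ($L{\left(U,v \right)} = \left(28 + 52\right) + v = 80 + v$)
$m = \frac{17}{43392}$ ($m = \frac{\left(80 - 131\right) \frac{1}{-14464}}{9} = \frac{\left(-51\right) \left(- \frac{1}{14464}\right)}{9} = \frac{1}{9} \cdot \frac{51}{14464} = \frac{17}{43392} \approx 0.00039178$)
$\frac{-26931 - 10050}{m - 11151} = \frac{-26931 - 10050}{\frac{17}{43392} - 11151} = - \frac{36981}{- \frac{483864175}{43392}} = \left(-36981\right) \left(- \frac{43392}{483864175}\right) = \frac{1604679552}{483864175}$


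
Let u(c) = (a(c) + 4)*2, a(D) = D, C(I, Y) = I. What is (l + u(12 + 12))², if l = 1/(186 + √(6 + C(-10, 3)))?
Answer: (968893 - I)²/299290000 ≈ 3136.6 - 0.0064746*I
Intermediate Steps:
u(c) = 8 + 2*c (u(c) = (c + 4)*2 = (4 + c)*2 = 8 + 2*c)
l = (186 - 2*I)/34600 (l = 1/(186 + √(6 - 10)) = 1/(186 + √(-4)) = 1/(186 + 2*I) = (186 - 2*I)/34600 ≈ 0.0053757 - 5.7803e-5*I)
(l + u(12 + 12))² = ((93/17300 - I/17300) + (8 + 2*(12 + 12)))² = ((93/17300 - I/17300) + (8 + 2*24))² = ((93/17300 - I/17300) + (8 + 48))² = ((93/17300 - I/17300) + 56)² = (968893/17300 - I/17300)²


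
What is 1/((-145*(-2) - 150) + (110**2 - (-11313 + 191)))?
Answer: 1/23362 ≈ 4.2805e-5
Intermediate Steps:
1/((-145*(-2) - 150) + (110**2 - (-11313 + 191))) = 1/((290 - 150) + (12100 - 1*(-11122))) = 1/(140 + (12100 + 11122)) = 1/(140 + 23222) = 1/23362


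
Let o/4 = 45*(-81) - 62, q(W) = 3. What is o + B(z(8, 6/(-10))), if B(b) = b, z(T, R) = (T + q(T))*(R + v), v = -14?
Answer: -74943/5 ≈ -14989.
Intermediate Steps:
z(T, R) = (-14 + R)*(3 + T) (z(T, R) = (T + 3)*(R - 14) = (3 + T)*(-14 + R) = (-14 + R)*(3 + T))
o = -14828 (o = 4*(45*(-81) - 62) = 4*(-3645 - 62) = 4*(-3707) = -14828)
o + B(z(8, 6/(-10))) = -14828 + (-42 - 14*8 + 3*(6/(-10)) + (6/(-10))*8) = -14828 + (-42 - 112 + 3*(6*(-⅒)) + (6*(-⅒))*8) = -14828 + (-42 - 112 + 3*(-⅗) - ⅗*8) = -14828 + (-42 - 112 - 9/5 - 24/5) = -14828 - 803/5 = -74943/5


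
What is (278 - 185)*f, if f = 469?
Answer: 43617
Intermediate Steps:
(278 - 185)*f = (278 - 185)*469 = 93*469 = 43617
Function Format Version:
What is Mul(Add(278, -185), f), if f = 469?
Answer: 43617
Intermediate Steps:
Mul(Add(278, -185), f) = Mul(Add(278, -185), 469) = Mul(93, 469) = 43617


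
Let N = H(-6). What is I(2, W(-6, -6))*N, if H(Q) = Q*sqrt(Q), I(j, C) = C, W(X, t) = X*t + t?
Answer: -180*I*sqrt(6) ≈ -440.91*I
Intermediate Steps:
W(X, t) = t + X*t
H(Q) = Q**(3/2)
N = -6*I*sqrt(6) (N = (-6)**(3/2) = -6*I*sqrt(6) ≈ -14.697*I)
I(2, W(-6, -6))*N = (-6*(1 - 6))*(-6*I*sqrt(6)) = (-6*(-5))*(-6*I*sqrt(6)) = 30*(-6*I*sqrt(6)) = -180*I*sqrt(6)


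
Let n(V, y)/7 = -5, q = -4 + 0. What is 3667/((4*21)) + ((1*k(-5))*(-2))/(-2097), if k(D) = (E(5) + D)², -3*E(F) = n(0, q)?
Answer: 23091497/528444 ≈ 43.697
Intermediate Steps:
q = -4
n(V, y) = -35 (n(V, y) = 7*(-5) = -35)
E(F) = 35/3 (E(F) = -⅓*(-35) = 35/3)
k(D) = (35/3 + D)²
3667/((4*21)) + ((1*k(-5))*(-2))/(-2097) = 3667/((4*21)) + ((1*((35 + 3*(-5))²/9))*(-2))/(-2097) = 3667/84 + ((1*((35 - 15)²/9))*(-2))*(-1/2097) = 3667*(1/84) + ((1*((⅑)*20²))*(-2))*(-1/2097) = 3667/84 + ((1*((⅑)*400))*(-2))*(-1/2097) = 3667/84 + ((1*(400/9))*(-2))*(-1/2097) = 3667/84 + ((400/9)*(-2))*(-1/2097) = 3667/84 - 800/9*(-1/2097) = 3667/84 + 800/18873 = 23091497/528444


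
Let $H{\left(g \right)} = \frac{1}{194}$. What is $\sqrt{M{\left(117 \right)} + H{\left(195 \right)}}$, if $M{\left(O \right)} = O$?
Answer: $\frac{\sqrt{4403606}}{194} \approx 10.817$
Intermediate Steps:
$H{\left(g \right)} = \frac{1}{194}$
$\sqrt{M{\left(117 \right)} + H{\left(195 \right)}} = \sqrt{117 + \frac{1}{194}} = \sqrt{\frac{22699}{194}} = \frac{\sqrt{4403606}}{194}$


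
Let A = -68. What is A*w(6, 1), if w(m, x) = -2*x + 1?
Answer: 68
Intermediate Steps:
w(m, x) = 1 - 2*x
A*w(6, 1) = -68*(1 - 2*1) = -68*(1 - 2) = -68*(-1) = 68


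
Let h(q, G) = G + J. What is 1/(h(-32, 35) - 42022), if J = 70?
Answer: -1/41917 ≈ -2.3857e-5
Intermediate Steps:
h(q, G) = 70 + G (h(q, G) = G + 70 = 70 + G)
1/(h(-32, 35) - 42022) = 1/((70 + 35) - 42022) = 1/(105 - 42022) = 1/(-41917) = -1/41917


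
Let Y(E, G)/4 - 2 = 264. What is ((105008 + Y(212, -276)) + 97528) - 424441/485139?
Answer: 1109818831/5451 ≈ 2.0360e+5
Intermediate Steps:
Y(E, G) = 1064 (Y(E, G) = 8 + 4*264 = 8 + 1056 = 1064)
((105008 + Y(212, -276)) + 97528) - 424441/485139 = ((105008 + 1064) + 97528) - 424441/485139 = (106072 + 97528) - 424441/485139 = 203600 - 1*4769/5451 = 203600 - 4769/5451 = 1109818831/5451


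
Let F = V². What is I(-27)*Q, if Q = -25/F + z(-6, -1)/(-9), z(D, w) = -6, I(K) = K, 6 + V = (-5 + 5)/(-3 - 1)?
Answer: ¾ ≈ 0.75000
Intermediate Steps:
V = -6 (V = -6 + (-5 + 5)/(-3 - 1) = -6 + 0/(-4) = -6 + 0*(-¼) = -6 + 0 = -6)
F = 36 (F = (-6)² = 36)
Q = -1/36 (Q = -25/36 - 6/(-9) = -25*1/36 - 6*(-⅑) = -25/36 + ⅔ = -1/36 ≈ -0.027778)
I(-27)*Q = -27*(-1/36) = ¾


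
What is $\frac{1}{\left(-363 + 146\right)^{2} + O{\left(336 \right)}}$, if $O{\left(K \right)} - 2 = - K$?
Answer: $\frac{1}{46755} \approx 2.1388 \cdot 10^{-5}$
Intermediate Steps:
$O{\left(K \right)} = 2 - K$
$\frac{1}{\left(-363 + 146\right)^{2} + O{\left(336 \right)}} = \frac{1}{\left(-363 + 146\right)^{2} + \left(2 - 336\right)} = \frac{1}{\left(-217\right)^{2} + \left(2 - 336\right)} = \frac{1}{47089 - 334} = \frac{1}{46755}$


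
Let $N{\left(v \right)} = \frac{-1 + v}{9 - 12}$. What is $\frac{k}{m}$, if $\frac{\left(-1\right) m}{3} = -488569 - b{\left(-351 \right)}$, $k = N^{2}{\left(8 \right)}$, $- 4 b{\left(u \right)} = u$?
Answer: $\frac{196}{52774929} \approx 3.7139 \cdot 10^{-6}$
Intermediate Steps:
$N{\left(v \right)} = \frac{1}{3} - \frac{v}{3}$ ($N{\left(v \right)} = \frac{-1 + v}{-3} = \left(-1 + v\right) \left(- \frac{1}{3}\right) = \frac{1}{3} - \frac{v}{3}$)
$b{\left(u \right)} = - \frac{u}{4}$
$k = \frac{49}{9}$ ($k = \left(\frac{1}{3} - \frac{8}{3}\right)^{2} = \left(- \frac{7}{3}\right)^{2} = \frac{49}{9} \approx 5.4444$)
$m = \frac{5863881}{4}$ ($m = - 3 \left(-488569 - \left(- \frac{1}{4}\right) \left(-351\right)\right) = - 3 \left(-488569 - \frac{351}{4}\right) = \left(-3\right) \left(- \frac{1954627}{4}\right) = \frac{5863881}{4} \approx 1.466 \cdot 10^{6}$)
$\frac{k}{m} = \frac{49}{9 \cdot \frac{5863881}{4}} = \frac{49}{9} \cdot \frac{4}{5863881} = \frac{196}{52774929}$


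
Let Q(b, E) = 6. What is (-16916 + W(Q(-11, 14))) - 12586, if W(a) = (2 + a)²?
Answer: -29438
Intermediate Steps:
(-16916 + W(Q(-11, 14))) - 12586 = (-16916 + (2 + 6)²) - 12586 = (-16916 + 8²) - 12586 = (-16916 + 64) - 12586 = -16852 - 12586 = -29438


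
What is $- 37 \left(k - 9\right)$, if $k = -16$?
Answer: $925$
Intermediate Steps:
$- 37 \left(k - 9\right) = - 37 \left(-16 - 9\right) = \left(-37\right) \left(-25\right) = 925$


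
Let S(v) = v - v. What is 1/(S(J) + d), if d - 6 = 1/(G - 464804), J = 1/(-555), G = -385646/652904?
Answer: 151736388231/910418002934 ≈ 0.16667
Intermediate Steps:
G = -192823/326452 (G = -385646*1/652904 = -192823/326452 ≈ -0.59066)
J = -1/555 ≈ -0.0018018
S(v) = 0
d = 910418002934/151736388231 (d = 6 + 1/(-192823/326452 - 464804) = 6 + 1/(-151736388231/326452) = 6 - 326452/151736388231 = 910418002934/151736388231 ≈ 6.0000)
1/(S(J) + d) = 1/(0 + 910418002934/151736388231) = 1/(910418002934/151736388231) = 151736388231/910418002934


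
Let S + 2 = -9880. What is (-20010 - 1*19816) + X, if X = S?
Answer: -49708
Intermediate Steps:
S = -9882 (S = -2 - 9880 = -9882)
X = -9882
(-20010 - 1*19816) + X = (-20010 - 1*19816) - 9882 = (-20010 - 19816) - 9882 = -39826 - 9882 = -49708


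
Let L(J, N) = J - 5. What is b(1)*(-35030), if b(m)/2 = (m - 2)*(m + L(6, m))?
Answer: 140120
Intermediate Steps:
L(J, N) = -5 + J
b(m) = 2*(1 + m)*(-2 + m) (b(m) = 2*((m - 2)*(m + (-5 + 6))) = 2*((-2 + m)*(m + 1)) = 2*((-2 + m)*(1 + m)) = 2*((1 + m)*(-2 + m)) = 2*(1 + m)*(-2 + m))
b(1)*(-35030) = (-4 - 2*1 + 2*1**2)*(-35030) = (-4 - 2 + 2*1)*(-35030) = (-4 - 2 + 2)*(-35030) = -4*(-35030) = 140120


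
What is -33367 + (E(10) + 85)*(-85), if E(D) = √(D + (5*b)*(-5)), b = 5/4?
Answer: -40592 - 85*I*√85/2 ≈ -40592.0 - 391.83*I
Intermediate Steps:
b = 5/4 (b = 5*(¼) = 5/4 ≈ 1.2500)
E(D) = √(-125/4 + D) (E(D) = √(D + (5*(5/4))*(-5)) = √(D + (25/4)*(-5)) = √(D - 125/4) = √(-125/4 + D))
-33367 + (E(10) + 85)*(-85) = -33367 + (√(-125 + 4*10)/2 + 85)*(-85) = -33367 + (√(-125 + 40)/2 + 85)*(-85) = -33367 + (√(-85)/2 + 85)*(-85) = -33367 + ((I*√85)/2 + 85)*(-85) = -33367 + (I*√85/2 + 85)*(-85) = -33367 + (85 + I*√85/2)*(-85) = -33367 + (-7225 - 85*I*√85/2) = -40592 - 85*I*√85/2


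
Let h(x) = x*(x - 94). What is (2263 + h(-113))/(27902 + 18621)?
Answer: 25654/46523 ≈ 0.55143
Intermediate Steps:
h(x) = x*(-94 + x)
(2263 + h(-113))/(27902 + 18621) = (2263 - 113*(-94 - 113))/(27902 + 18621) = (2263 - 113*(-207))/46523 = (2263 + 23391)*(1/46523) = 25654*(1/46523) = 25654/46523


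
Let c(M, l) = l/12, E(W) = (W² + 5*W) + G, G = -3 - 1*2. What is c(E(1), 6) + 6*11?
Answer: 133/2 ≈ 66.500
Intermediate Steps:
G = -5 (G = -3 - 2 = -5)
E(W) = -5 + W² + 5*W (E(W) = (W² + 5*W) - 5 = -5 + W² + 5*W)
c(M, l) = l/12 (c(M, l) = l*(1/12) = l/12)
c(E(1), 6) + 6*11 = (1/12)*6 + 6*11 = ½ + 66 = 133/2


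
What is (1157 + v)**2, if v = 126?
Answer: 1646089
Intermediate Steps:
(1157 + v)**2 = (1157 + 126)**2 = 1283**2 = 1646089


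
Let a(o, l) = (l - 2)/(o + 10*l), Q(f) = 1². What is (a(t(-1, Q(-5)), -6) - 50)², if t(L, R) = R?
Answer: 8655364/3481 ≈ 2486.5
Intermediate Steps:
Q(f) = 1
a(o, l) = (-2 + l)/(o + 10*l)
(a(t(-1, Q(-5)), -6) - 50)² = ((-2 - 6)/(1 + 10*(-6)) - 50)² = (-8/(1 - 60) - 50)² = (-8/(-59) - 50)² = (-1/59*(-8) - 50)² = (8/59 - 50)² = (-2942/59)² = 8655364/3481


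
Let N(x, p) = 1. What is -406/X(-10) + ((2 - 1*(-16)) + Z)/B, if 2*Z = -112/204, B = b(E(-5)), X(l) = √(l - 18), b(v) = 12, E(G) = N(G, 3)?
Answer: 226/153 + 29*I*√7 ≈ 1.4771 + 76.727*I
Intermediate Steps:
E(G) = 1
X(l) = √(-18 + l)
B = 12
Z = -14/51 (Z = (-112/204)/2 = (-112*1/204)/2 = (½)*(-28/51) = -14/51 ≈ -0.27451)
-406/X(-10) + ((2 - 1*(-16)) + Z)/B = -406/√(-18 - 10) + ((2 - 1*(-16)) - 14/51)/12 = -406*(-I*√7/14) + ((2 + 16) - 14/51)*(1/12) = -406*(-I*√7/14) + (18 - 14/51)*(1/12) = -(-29)*I*√7 + (904/51)*(1/12) = 29*I*√7 + 226/153 = 226/153 + 29*I*√7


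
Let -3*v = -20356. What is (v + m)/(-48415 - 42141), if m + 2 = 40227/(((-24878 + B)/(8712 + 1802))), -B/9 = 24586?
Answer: -1870176583/33435810768 ≈ -0.055933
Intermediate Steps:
B = -221274 (B = -9*24586 = -221274)
v = 20356/3 (v = -⅓*(-20356) = 20356/3 ≈ 6785.3)
m = -211719491/123076 (m = -2 + 40227/(((-24878 - 221274)/(8712 + 1802))) = -2 + 40227/((-246152/10514)) = -2 + 40227/((-246152*1/10514)) = -2 + 40227/(-123076/5257) = -2 + 40227*(-5257/123076) = -2 - 211473339/123076 = -211719491/123076 ≈ -1720.2)
(v + m)/(-48415 - 42141) = (20356/3 - 211719491/123076)/(-48415 - 42141) = (1870176583/369228)/(-90556) = (1870176583/369228)*(-1/90556) = -1870176583/33435810768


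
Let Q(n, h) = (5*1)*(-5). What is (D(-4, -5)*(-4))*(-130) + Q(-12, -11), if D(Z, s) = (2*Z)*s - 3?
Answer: 19215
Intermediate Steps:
D(Z, s) = -3 + 2*Z*s (D(Z, s) = 2*Z*s - 3 = -3 + 2*Z*s)
Q(n, h) = -25 (Q(n, h) = 5*(-5) = -25)
(D(-4, -5)*(-4))*(-130) + Q(-12, -11) = ((-3 + 2*(-4)*(-5))*(-4))*(-130) - 25 = ((-3 + 40)*(-4))*(-130) - 25 = (37*(-4))*(-130) - 25 = -148*(-130) - 25 = 19240 - 25 = 19215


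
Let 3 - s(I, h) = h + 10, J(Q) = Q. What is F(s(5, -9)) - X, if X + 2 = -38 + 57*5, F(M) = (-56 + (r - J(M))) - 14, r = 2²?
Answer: -313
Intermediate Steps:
r = 4
s(I, h) = -7 - h (s(I, h) = 3 - (h + 10) = 3 - (10 + h) = 3 + (-10 - h) = -7 - h)
F(M) = -66 - M (F(M) = (-56 + (4 - M)) - 14 = (-52 - M) - 14 = -66 - M)
X = 245 (X = -2 + (-38 + 57*5) = -2 + (-38 + 285) = -2 + 247 = 245)
F(s(5, -9)) - X = (-66 - (-7 - 1*(-9))) - 1*245 = (-66 - (-7 + 9)) - 245 = (-66 - 1*2) - 245 = (-66 - 2) - 245 = -68 - 245 = -313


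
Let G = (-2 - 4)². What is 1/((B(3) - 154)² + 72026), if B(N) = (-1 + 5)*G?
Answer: 1/72126 ≈ 1.3865e-5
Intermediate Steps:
G = 36 (G = (-6)² = 36)
B(N) = 144 (B(N) = (-1 + 5)*36 = 4*36 = 144)
1/((B(3) - 154)² + 72026) = 1/((144 - 154)² + 72026) = 1/((-10)² + 72026) = 1/(100 + 72026) = 1/72126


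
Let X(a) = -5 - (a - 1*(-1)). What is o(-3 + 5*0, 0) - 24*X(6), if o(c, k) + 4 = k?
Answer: 284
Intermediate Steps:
X(a) = -6 - a (X(a) = -5 - (a + 1) = -5 - (1 + a) = -5 + (-1 - a) = -6 - a)
o(c, k) = -4 + k
o(-3 + 5*0, 0) - 24*X(6) = (-4 + 0) - 24*(-6 - 1*6) = -4 - 24*(-6 - 6) = -4 - 24*(-12) = -4 + 288 = 284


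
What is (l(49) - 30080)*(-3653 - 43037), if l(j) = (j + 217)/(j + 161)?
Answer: 4213128178/3 ≈ 1.4044e+9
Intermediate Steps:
l(j) = (217 + j)/(161 + j)
(l(49) - 30080)*(-3653 - 43037) = ((217 + 49)/(161 + 49) - 30080)*(-3653 - 43037) = (266/210 - 30080)*(-46690) = ((1/210)*266 - 30080)*(-46690) = (19/15 - 30080)*(-46690) = -451181/15*(-46690) = 4213128178/3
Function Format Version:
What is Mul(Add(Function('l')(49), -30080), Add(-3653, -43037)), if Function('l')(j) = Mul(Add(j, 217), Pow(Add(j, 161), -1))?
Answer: Rational(4213128178, 3) ≈ 1.4044e+9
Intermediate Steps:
Function('l')(j) = Mul(Pow(Add(161, j), -1), Add(217, j)) (Function('l')(j) = Mul(Add(217, j), Pow(Add(161, j), -1)) = Mul(Pow(Add(161, j), -1), Add(217, j)))
Mul(Add(Function('l')(49), -30080), Add(-3653, -43037)) = Mul(Add(Mul(Pow(Add(161, 49), -1), Add(217, 49)), -30080), Add(-3653, -43037)) = Mul(Add(Mul(Pow(210, -1), 266), -30080), -46690) = Mul(Add(Mul(Rational(1, 210), 266), -30080), -46690) = Mul(Add(Rational(19, 15), -30080), -46690) = Mul(Rational(-451181, 15), -46690) = Rational(4213128178, 3)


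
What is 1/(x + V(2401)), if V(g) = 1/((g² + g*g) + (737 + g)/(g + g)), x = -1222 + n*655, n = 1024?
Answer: 27682575971/18533429247434959 ≈ 1.4937e-6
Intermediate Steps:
x = 669498 (x = -1222 + 1024*655 = -1222 + 670720 = 669498)
V(g) = 1/(2*g² + (737 + g)/(2*g)) (V(g) = 1/((g² + g²) + (737 + g)/((2*g))) = 1/(2*g² + (737 + g)*(1/(2*g))) = 1/(2*g² + (737 + g)/(2*g)))
1/(x + V(2401)) = 1/(669498 + 2*2401/(737 + 2401 + 4*2401³)) = 1/(669498 + 2*2401/(737 + 2401 + 4*13841287201)) = 1/(669498 + 2*2401/(737 + 2401 + 55365148804)) = 1/(669498 + 2*2401/55365151942) = 1/(669498 + 2*2401*(1/55365151942)) = 1/(669498 + 2401/27682575971) = 1/(18533429247434959/27682575971) = 27682575971/18533429247434959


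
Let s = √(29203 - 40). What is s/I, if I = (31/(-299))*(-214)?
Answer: 299*√29163/6634 ≈ 7.6968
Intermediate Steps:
s = √29163 ≈ 170.77
I = 6634/299 (I = (31*(-1/299))*(-214) = -31/299*(-214) = 6634/299 ≈ 22.187)
s/I = √29163/(6634/299) = √29163*(299/6634) = 299*√29163/6634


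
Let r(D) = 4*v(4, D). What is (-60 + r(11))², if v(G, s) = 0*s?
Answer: 3600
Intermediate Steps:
v(G, s) = 0
r(D) = 0 (r(D) = 4*0 = 0)
(-60 + r(11))² = (-60 + 0)² = (-60)² = 3600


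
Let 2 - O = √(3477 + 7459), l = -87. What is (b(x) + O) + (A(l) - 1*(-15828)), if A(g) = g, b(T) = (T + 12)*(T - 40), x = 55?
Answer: 16748 - 2*√2734 ≈ 16643.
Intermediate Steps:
b(T) = (-40 + T)*(12 + T) (b(T) = (12 + T)*(-40 + T) = (-40 + T)*(12 + T))
O = 2 - 2*√2734 (O = 2 - √(3477 + 7459) = 2 - √10936 = 2 - 2*√2734 ≈ -102.58)
(b(x) + O) + (A(l) - 1*(-15828)) = ((-480 + 55² - 28*55) + (2 - 2*√2734)) + (-87 - 1*(-15828)) = ((-480 + 3025 - 1540) + (2 - 2*√2734)) + (-87 + 15828) = (1005 + (2 - 2*√2734)) + 15741 = (1007 - 2*√2734) + 15741 = 16748 - 2*√2734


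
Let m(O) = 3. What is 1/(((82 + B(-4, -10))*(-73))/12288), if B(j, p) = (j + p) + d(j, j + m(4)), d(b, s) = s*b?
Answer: -512/219 ≈ -2.3379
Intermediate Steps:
d(b, s) = b*s
B(j, p) = j + p + j*(3 + j) (B(j, p) = (j + p) + j*(j + 3) = (j + p) + j*(3 + j) = j + p + j*(3 + j))
1/(((82 + B(-4, -10))*(-73))/12288) = 1/(((82 + (-4 - 10 - 4*(3 - 4)))*(-73))/12288) = 1/(((82 + (-4 - 10 - 4*(-1)))*(-73))*(1/12288)) = 1/(((82 + (-4 - 10 + 4))*(-73))*(1/12288)) = 1/(((82 - 10)*(-73))*(1/12288)) = 1/((72*(-73))*(1/12288)) = 1/(-5256*1/12288) = 1/(-219/512) = -512/219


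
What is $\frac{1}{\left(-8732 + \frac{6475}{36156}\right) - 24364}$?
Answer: $- \frac{36156}{1196612501} \approx -3.0215 \cdot 10^{-5}$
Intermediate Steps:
$\frac{1}{\left(-8732 + \frac{6475}{36156}\right) - 24364} = \frac{1}{- \frac{315707717}{36156} - 24364} = \frac{1}{- \frac{1196612501}{36156}} = - \frac{36156}{1196612501}$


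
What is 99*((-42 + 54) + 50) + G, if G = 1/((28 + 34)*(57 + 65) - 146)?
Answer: 45531685/7418 ≈ 6138.0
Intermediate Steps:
G = 1/7418 (G = 1/(62*122 - 146) = 1/(7564 - 146) = 1/7418 ≈ 0.00013481)
99*((-42 + 54) + 50) + G = 99*((-42 + 54) + 50) + 1/7418 = 99*(12 + 50) + 1/7418 = 99*62 + 1/7418 = 6138 + 1/7418 = 45531685/7418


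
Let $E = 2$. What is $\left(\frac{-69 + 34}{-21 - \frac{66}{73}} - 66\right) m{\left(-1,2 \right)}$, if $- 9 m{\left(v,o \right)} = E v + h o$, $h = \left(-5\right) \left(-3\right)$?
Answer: $\frac{2883412}{14391} \approx 200.36$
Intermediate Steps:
$h = 15$
$m{\left(v,o \right)} = - \frac{5 o}{3} - \frac{2 v}{9}$ ($m{\left(v,o \right)} = - \frac{2 v + 15 o}{9} = - \frac{5 o}{3} - \frac{2 v}{9}$)
$\left(\frac{-69 + 34}{-21 - \frac{66}{73}} - 66\right) m{\left(-1,2 \right)} = \left(\frac{-69 + 34}{-21 - \frac{66}{73}} - 66\right) \left(\left(- \frac{5}{3}\right) 2 - - \frac{2}{9}\right) = \left(- \frac{35}{-21 - \frac{66}{73}} - 66\right) \left(- \frac{10}{3} + \frac{2}{9}\right) = \left(- \frac{35}{-21 - \frac{66}{73}} - 66\right) \left(- \frac{28}{9}\right) = \left(- \frac{35}{- \frac{1599}{73}} - 66\right) \left(- \frac{28}{9}\right) = \left(\left(-35\right) \left(- \frac{73}{1599}\right) - 66\right) \left(- \frac{28}{9}\right) = \left(\frac{2555}{1599} - 66\right) \left(- \frac{28}{9}\right) = \left(- \frac{102979}{1599}\right) \left(- \frac{28}{9}\right) = \frac{2883412}{14391}$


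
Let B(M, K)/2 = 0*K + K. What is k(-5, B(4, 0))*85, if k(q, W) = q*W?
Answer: 0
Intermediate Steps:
B(M, K) = 2*K (B(M, K) = 2*(0*K + K) = 2*(0 + K) = 2*K)
k(q, W) = W*q
k(-5, B(4, 0))*85 = ((2*0)*(-5))*85 = (0*(-5))*85 = 0*85 = 0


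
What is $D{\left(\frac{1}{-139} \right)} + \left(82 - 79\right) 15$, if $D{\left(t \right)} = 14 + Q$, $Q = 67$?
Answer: $126$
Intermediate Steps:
$D{\left(t \right)} = 81$ ($D{\left(t \right)} = 14 + 67 = 81$)
$D{\left(\frac{1}{-139} \right)} + \left(82 - 79\right) 15 = 81 + \left(82 - 79\right) 15 = 81 + 3 \cdot 15 = 81 + 45 = 126$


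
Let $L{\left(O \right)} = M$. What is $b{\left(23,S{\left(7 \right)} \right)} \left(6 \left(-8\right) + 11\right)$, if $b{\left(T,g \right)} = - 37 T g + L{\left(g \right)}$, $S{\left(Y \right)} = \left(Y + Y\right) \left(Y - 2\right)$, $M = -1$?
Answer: $2204127$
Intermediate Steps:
$S{\left(Y \right)} = 2 Y \left(-2 + Y\right)$
$L{\left(O \right)} = -1$
$b{\left(T,g \right)} = -1 - 37 T g$ ($b{\left(T,g \right)} = - 37 T g - 1 = -1 - 37 T g$)
$b{\left(23,S{\left(7 \right)} \right)} \left(6 \left(-8\right) + 11\right) = \left(-1 - 851 \cdot 2 \cdot 7 \left(-2 + 7\right)\right) \left(6 \left(-8\right) + 11\right) = \left(-1 - 851 \cdot 2 \cdot 7 \cdot 5\right) \left(-48 + 11\right) = \left(-1 - 851 \cdot 70\right) \left(-37\right) = \left(-1 - 59570\right) \left(-37\right) = \left(-59571\right) \left(-37\right) = 2204127$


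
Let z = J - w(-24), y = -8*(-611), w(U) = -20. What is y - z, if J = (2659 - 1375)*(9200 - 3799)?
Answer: -6930016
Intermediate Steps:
y = 4888
J = 6934884 (J = 1284*5401 = 6934884)
z = 6934904 (z = 6934884 - 1*(-20) = 6934884 + 20 = 6934904)
y - z = 4888 - 1*6934904 = 4888 - 6934904 = -6930016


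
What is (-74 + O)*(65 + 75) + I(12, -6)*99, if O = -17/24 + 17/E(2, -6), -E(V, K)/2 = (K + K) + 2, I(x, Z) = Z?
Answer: -65605/6 ≈ -10934.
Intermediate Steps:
E(V, K) = -4 - 4*K (E(V, K) = -2*((K + K) + 2) = -2*(2*K + 2) = -2*(2 + 2*K) = -4 - 4*K)
O = 17/120 (O = -17/24 + 17/(-4 - 4*(-6)) = -17*1/24 + 17/(-4 + 24) = -17/24 + 17/20 = 17/120 ≈ 0.14167)
(-74 + O)*(65 + 75) + I(12, -6)*99 = (-74 + 17/120)*(65 + 75) - 6*99 = -8863/120*140 - 594 = -62041/6 - 594 = -65605/6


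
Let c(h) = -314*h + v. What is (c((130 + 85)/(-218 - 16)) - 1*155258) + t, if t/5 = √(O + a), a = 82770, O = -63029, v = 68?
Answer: -18123475/117 + 5*√19741 ≈ -1.5420e+5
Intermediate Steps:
t = 5*√19741 (t = 5*√(-63029 + 82770) = 5*√19741 ≈ 702.51)
c(h) = 68 - 314*h (c(h) = -314*h + 68 = 68 - 314*h)
(c((130 + 85)/(-218 - 16)) - 1*155258) + t = ((68 - 314*(130 + 85)/(-218 - 16)) - 1*155258) + 5*√19741 = ((68 - 67510/(-234)) - 155258) + 5*√19741 = ((68 - 67510*(-1)/234) - 155258) + 5*√19741 = ((68 - 314*(-215/234)) - 155258) + 5*√19741 = ((68 + 33755/117) - 155258) + 5*√19741 = (41711/117 - 155258) + 5*√19741 = -18123475/117 + 5*√19741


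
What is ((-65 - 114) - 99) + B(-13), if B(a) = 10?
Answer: -268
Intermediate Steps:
((-65 - 114) - 99) + B(-13) = ((-65 - 114) - 99) + 10 = (-179 - 99) + 10 = -278 + 10 = -268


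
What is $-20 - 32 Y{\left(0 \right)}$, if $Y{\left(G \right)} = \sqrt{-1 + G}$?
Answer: $-20 - 32 i \approx -20.0 - 32.0 i$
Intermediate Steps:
$-20 - 32 Y{\left(0 \right)} = -20 - 32 \sqrt{-1 + 0} = -20 - 32 \sqrt{-1} = -20 - 32 i$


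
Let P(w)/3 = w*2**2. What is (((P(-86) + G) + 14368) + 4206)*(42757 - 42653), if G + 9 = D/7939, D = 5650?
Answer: 14476814248/7939 ≈ 1.8235e+6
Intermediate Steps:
P(w) = 12*w (P(w) = 3*(w*2**2) = 3*(w*4) = 3*(4*w) = 12*w)
G = -65801/7939 (G = -9 + 5650/7939 = -65801/7939 ≈ -8.2883)
(((P(-86) + G) + 14368) + 4206)*(42757 - 42653) = (((12*(-86) - 65801/7939) + 14368) + 4206)*(42757 - 42653) = (((-1032 - 65801/7939) + 14368) + 4206)*104 = ((-8258849/7939 + 14368) + 4206)*104 = (105808703/7939 + 4206)*104 = (139200137/7939)*104 = 14476814248/7939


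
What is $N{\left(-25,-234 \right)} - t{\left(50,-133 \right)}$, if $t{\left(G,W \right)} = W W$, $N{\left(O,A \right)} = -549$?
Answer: $-18238$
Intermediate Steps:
$t{\left(G,W \right)} = W^{2}$
$N{\left(-25,-234 \right)} - t{\left(50,-133 \right)} = -549 - \left(-133\right)^{2} = -549 - 17689 = -18238$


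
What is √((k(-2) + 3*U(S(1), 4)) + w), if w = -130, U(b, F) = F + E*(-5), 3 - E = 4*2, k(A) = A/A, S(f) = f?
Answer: I*√42 ≈ 6.4807*I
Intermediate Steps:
k(A) = 1
E = -5 (E = 3 - 4*2 = 3 - 1*8 = 3 - 8 = -5)
U(b, F) = 25 + F (U(b, F) = F - 5*(-5) = F + 25 = 25 + F)
√((k(-2) + 3*U(S(1), 4)) + w) = √((1 + 3*(25 + 4)) - 130) = √((1 + 3*29) - 130) = √((1 + 87) - 130) = √(88 - 130) = √(-42) = I*√42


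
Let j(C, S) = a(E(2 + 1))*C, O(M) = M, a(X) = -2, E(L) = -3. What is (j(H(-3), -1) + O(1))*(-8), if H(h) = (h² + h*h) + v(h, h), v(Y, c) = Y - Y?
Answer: 280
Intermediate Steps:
v(Y, c) = 0
H(h) = 2*h² (H(h) = (h² + h*h) + 0 = (h² + h²) + 0 = 2*h² + 0 = 2*h²)
j(C, S) = -2*C
(j(H(-3), -1) + O(1))*(-8) = (-4*(-3)² + 1)*(-8) = (-4*9 + 1)*(-8) = (-2*18 + 1)*(-8) = (-36 + 1)*(-8) = -35*(-8) = 280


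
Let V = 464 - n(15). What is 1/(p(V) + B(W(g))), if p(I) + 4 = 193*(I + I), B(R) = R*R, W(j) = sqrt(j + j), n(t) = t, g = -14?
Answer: 1/173282 ≈ 5.7709e-6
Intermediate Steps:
W(j) = sqrt(2)*sqrt(j) (W(j) = sqrt(2*j) = sqrt(2)*sqrt(j))
B(R) = R**2
V = 449 (V = 464 - 1*15 = 464 - 15 = 449)
p(I) = -4 + 386*I (p(I) = -4 + 193*(I + I) = -4 + 193*(2*I) = -4 + 386*I)
1/(p(V) + B(W(g))) = 1/((-4 + 386*449) + (sqrt(2)*sqrt(-14))**2) = 1/((-4 + 173314) + (sqrt(2)*(I*sqrt(14)))**2) = 1/(173310 + (2*I*sqrt(7))**2) = 1/(173310 - 28) = 1/173282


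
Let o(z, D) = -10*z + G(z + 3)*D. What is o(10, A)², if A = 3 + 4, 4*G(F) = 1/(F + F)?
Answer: 108014449/10816 ≈ 9986.5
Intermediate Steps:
G(F) = 1/(8*F) (G(F) = 1/(4*(F + F)) = 1/(4*((2*F))) = (1/(2*F))/4 = 1/(8*F))
A = 7
o(z, D) = -10*z + D/(8*(3 + z)) (o(z, D) = -10*z + (1/(8*(z + 3)))*D = -10*z + (1/(8*(3 + z)))*D = -10*z + D/(8*(3 + z)))
o(10, A)² = ((7 - 80*10*(3 + 10))/(8*(3 + 10)))² = ((⅛)*(7 - 80*10*13)/13)² = ((⅛)*(1/13)*(7 - 10400))² = ((⅛)*(1/13)*(-10393))² = (-10393/104)² = 108014449/10816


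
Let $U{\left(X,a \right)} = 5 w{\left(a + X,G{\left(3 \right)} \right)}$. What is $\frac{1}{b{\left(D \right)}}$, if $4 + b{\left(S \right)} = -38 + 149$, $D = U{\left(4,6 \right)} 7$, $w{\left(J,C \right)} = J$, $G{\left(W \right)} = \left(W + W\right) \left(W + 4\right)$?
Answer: $\frac{1}{107} \approx 0.0093458$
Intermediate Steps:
$G{\left(W \right)} = 2 W \left(4 + W\right)$
$U{\left(X,a \right)} = 5 X + 5 a$ ($U{\left(X,a \right)} = 5 \left(a + X\right) = 5 \left(X + a\right) = 5 X + 5 a$)
$D = 350$ ($D = \left(5 \cdot 4 + 5 \cdot 6\right) 7 = \left(20 + 30\right) 7 = 50 \cdot 7 = 350$)
$b{\left(S \right)} = 107$ ($b{\left(S \right)} = -4 + \left(-38 + 149\right) = -4 + 111 = 107$)
$\frac{1}{b{\left(D \right)}} = \frac{1}{107}$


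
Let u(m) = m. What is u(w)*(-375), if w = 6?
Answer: -2250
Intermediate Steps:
u(w)*(-375) = 6*(-375) = -2250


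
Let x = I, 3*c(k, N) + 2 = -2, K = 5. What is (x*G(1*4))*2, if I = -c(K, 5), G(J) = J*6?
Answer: 64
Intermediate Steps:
c(k, N) = -4/3 (c(k, N) = -⅔ + (⅓)*(-2) = -⅔ - ⅔ = -4/3)
G(J) = 6*J
I = 4/3 (I = -1*(-4/3) = 4/3 ≈ 1.3333)
x = 4/3 ≈ 1.3333
(x*G(1*4))*2 = (4*(6*(1*4))/3)*2 = (4*(6*4)/3)*2 = ((4/3)*24)*2 = 32*2 = 64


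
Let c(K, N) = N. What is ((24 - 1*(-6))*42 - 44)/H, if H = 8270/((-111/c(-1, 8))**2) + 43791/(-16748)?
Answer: 250924163328/8324832529 ≈ 30.142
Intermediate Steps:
H = 8324832529/206352108 (H = 8270/((-111/8)**2) + 43791/(-16748) = 8270/((-111*1/8)**2) + 43791*(-1/16748) = 8270/((-111/8)**2) - 43791/16748 = 8270/(12321/64) - 43791/16748 = 8270*(64/12321) - 43791/16748 = 529280/12321 - 43791/16748 = 8324832529/206352108 ≈ 40.343)
((24 - 1*(-6))*42 - 44)/H = ((24 - 1*(-6))*42 - 44)/(8324832529/206352108) = ((24 + 6)*42 - 44)*(206352108/8324832529) = (30*42 - 44)*(206352108/8324832529) = (1260 - 44)*(206352108/8324832529) = 1216*(206352108/8324832529) = 250924163328/8324832529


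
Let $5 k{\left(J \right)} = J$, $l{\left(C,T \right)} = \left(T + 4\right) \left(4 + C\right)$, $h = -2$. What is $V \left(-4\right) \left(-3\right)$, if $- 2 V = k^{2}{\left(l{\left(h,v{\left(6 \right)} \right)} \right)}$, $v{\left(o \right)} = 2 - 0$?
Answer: $- \frac{864}{25} \approx -34.56$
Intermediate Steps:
$v{\left(o \right)} = 2$ ($v{\left(o \right)} = 2 + 0 = 2$)
$l{\left(C,T \right)} = \left(4 + C\right) \left(4 + T\right)$ ($l{\left(C,T \right)} = \left(4 + T\right) \left(4 + C\right) = \left(4 + C\right) \left(4 + T\right)$)
$k{\left(J \right)} = \frac{J}{5}$
$V = - \frac{72}{25}$ ($V = - \frac{\left(\frac{16 + 4 \left(-2\right) + 4 \cdot 2 - 4}{5}\right)^{2}}{2} = - \frac{\left(\frac{16 - 8 + 8 - 4}{5}\right)^{2}}{2} = - \frac{\left(\frac{1}{5} \cdot 12\right)^{2}}{2} = - \frac{\left(\frac{12}{5}\right)^{2}}{2} = \left(- \frac{1}{2}\right) \frac{144}{25} = - \frac{72}{25} \approx -2.88$)
$V \left(-4\right) \left(-3\right) = \left(- \frac{72}{25}\right) \left(-4\right) \left(-3\right) = \frac{288}{25} \left(-3\right) = - \frac{864}{25}$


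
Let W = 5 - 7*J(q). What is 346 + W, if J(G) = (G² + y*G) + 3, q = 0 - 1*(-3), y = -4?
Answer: 351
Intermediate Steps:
q = 3 (q = 0 + 3 = 3)
J(G) = 3 + G² - 4*G (J(G) = (G² - 4*G) + 3 = 3 + G² - 4*G)
W = 5 (W = 5 - 7*(3 + 3² - 4*3) = 5 - 7*(3 + 9 - 12) = 5 - 7*0 = 5 + 0 = 5)
346 + W = 346 + 5 = 351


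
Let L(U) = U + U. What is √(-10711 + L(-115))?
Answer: I*√10941 ≈ 104.6*I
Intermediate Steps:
L(U) = 2*U
√(-10711 + L(-115)) = √(-10711 + 2*(-115)) = √(-10711 - 230) = √(-10941) = I*√10941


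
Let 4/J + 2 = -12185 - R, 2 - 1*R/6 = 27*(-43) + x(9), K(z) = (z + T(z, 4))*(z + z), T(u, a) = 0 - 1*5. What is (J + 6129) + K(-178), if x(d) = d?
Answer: 1362174743/19111 ≈ 71277.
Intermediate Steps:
T(u, a) = -5 (T(u, a) = 0 - 5 = -5)
K(z) = 2*z*(-5 + z) (K(z) = (z - 5)*(z + z) = (-5 + z)*(2*z) = 2*z*(-5 + z))
R = 6924 (R = 12 - 6*(27*(-43) + 9) = 12 - 6*(-1161 + 9) = 12 - 6*(-1152) = 12 + 6912 = 6924)
J = -4/19111 (J = 4/(-2 + (-12185 - 1*6924)) = 4/(-2 + (-12185 - 6924)) = 4/(-2 - 19109) = 4/(-19111) = 4*(-1/19111) = -4/19111 ≈ -0.00020930)
(J + 6129) + K(-178) = (-4/19111 + 6129) + 2*(-178)*(-5 - 178) = 117131315/19111 + 2*(-178)*(-183) = 117131315/19111 + 65148 = 1362174743/19111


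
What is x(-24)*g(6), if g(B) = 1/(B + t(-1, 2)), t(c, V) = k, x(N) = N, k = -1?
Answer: -24/5 ≈ -4.8000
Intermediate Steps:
t(c, V) = -1
g(B) = 1/(-1 + B) (g(B) = 1/(B - 1) = 1/(-1 + B))
x(-24)*g(6) = -24/(-1 + 6) = -24/5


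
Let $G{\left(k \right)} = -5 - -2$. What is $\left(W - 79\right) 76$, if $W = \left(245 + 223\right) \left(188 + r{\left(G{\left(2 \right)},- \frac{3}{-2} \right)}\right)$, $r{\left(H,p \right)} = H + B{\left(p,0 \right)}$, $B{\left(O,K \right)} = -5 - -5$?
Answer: $6574076$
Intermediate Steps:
$B{\left(O,K \right)} = 0$ ($B{\left(O,K \right)} = -5 + 5 = 0$)
$G{\left(k \right)} = -3$ ($G{\left(k \right)} = -5 + 2 = -3$)
$r{\left(H,p \right)} = H$ ($r{\left(H,p \right)} = H + 0 = H$)
$W = 86580$ ($W = \left(245 + 223\right) \left(188 - 3\right) = 468 \cdot 185 = 86580$)
$\left(W - 79\right) 76 = \left(86580 - 79\right) 76 = 86501 \cdot 76 = 6574076$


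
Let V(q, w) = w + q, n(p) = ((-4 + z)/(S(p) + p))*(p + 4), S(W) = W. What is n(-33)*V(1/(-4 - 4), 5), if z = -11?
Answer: -5655/176 ≈ -32.131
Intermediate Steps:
n(p) = -15*(4 + p)/(2*p) (n(p) = ((-4 - 11)/(p + p))*(p + 4) = (-15*1/(2*p))*(4 + p) = (-15/(2*p))*(4 + p) = -15*(4 + p)/(2*p))
V(q, w) = q + w
n(-33)*V(1/(-4 - 4), 5) = (-15/2 - 30/(-33))*(1/(-4 - 4) + 5) = (-15/2 - 30*(-1/33))*(1/(-8) + 5) = (-15/2 + 10/11)*(-⅛ + 5) = -145/22*39/8 = -5655/176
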